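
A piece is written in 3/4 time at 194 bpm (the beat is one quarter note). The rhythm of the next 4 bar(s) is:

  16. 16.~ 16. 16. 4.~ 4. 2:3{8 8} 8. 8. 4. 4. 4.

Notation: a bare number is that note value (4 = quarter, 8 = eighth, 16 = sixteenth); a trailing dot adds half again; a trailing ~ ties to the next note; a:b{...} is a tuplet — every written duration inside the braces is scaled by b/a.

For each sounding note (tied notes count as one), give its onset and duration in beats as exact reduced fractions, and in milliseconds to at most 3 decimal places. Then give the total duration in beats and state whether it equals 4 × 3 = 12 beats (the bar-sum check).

1) 0.0ms=0b +115.979ms=3/8b
2) 115.979ms=3/8b +231.959ms=3/4b
3) 347.938ms=9/8b +115.979ms=3/8b
4) 463.918ms=3/2b +927.835ms=3b
5) 1391.753ms=9/2b +231.959ms=3/4b
6) 1623.711ms=21/4b +231.959ms=3/4b
7) 1855.67ms=6b +231.959ms=3/4b
8) 2087.629ms=27/4b +231.959ms=3/4b
9) 2319.588ms=15/2b +463.918ms=3/2b
10) 2783.505ms=9b +463.918ms=3/2b
11) 3247.423ms=21/2b +463.918ms=3/2b
Σ=12b of 12 (194bpm 3/4) — PASS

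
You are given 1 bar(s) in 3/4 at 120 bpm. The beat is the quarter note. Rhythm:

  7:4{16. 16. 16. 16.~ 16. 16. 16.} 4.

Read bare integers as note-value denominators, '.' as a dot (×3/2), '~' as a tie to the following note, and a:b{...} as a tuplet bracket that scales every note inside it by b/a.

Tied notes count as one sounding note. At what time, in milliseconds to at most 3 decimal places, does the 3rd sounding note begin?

note 3 onset = 3/7b = 214.286ms

1. 0.0ms @ 0 + 107.143ms (3/14)
2. 107.143ms @ 3/14 + 107.143ms (3/14)
3. 214.286ms @ 3/7 + 107.143ms (3/14)
4. 321.429ms @ 9/14 + 214.286ms (3/7)
5. 535.714ms @ 15/14 + 107.143ms (3/14)
6. 642.857ms @ 9/7 + 107.143ms (3/14)
7. 750.0ms @ 3/2 + 750.0ms (3/2)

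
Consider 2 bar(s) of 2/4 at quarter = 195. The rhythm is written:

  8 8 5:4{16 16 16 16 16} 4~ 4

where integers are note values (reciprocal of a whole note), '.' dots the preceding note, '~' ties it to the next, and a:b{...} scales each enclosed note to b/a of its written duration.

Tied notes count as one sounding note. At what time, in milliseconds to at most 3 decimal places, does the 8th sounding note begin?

1. 0.0ms @ 0 + 153.846ms (1/2)
2. 153.846ms @ 1/2 + 153.846ms (1/2)
3. 307.692ms @ 1 + 61.538ms (1/5)
4. 369.231ms @ 6/5 + 61.538ms (1/5)
5. 430.769ms @ 7/5 + 61.538ms (1/5)
6. 492.308ms @ 8/5 + 61.538ms (1/5)
7. 553.846ms @ 9/5 + 61.538ms (1/5)
8. 615.385ms @ 2 + 615.385ms (2)

note 8 onset = 2b = 615.385ms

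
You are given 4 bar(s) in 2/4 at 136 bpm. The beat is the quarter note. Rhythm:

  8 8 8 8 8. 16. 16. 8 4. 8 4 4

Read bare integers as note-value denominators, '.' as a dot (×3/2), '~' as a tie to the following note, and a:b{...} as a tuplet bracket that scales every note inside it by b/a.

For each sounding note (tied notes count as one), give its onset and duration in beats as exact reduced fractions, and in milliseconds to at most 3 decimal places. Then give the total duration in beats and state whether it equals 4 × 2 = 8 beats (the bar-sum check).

1) 0.0ms=0b +220.588ms=1/2b
2) 220.588ms=1/2b +220.588ms=1/2b
3) 441.176ms=1b +220.588ms=1/2b
4) 661.765ms=3/2b +220.588ms=1/2b
5) 882.353ms=2b +330.882ms=3/4b
6) 1213.235ms=11/4b +165.441ms=3/8b
7) 1378.676ms=25/8b +165.441ms=3/8b
8) 1544.118ms=7/2b +220.588ms=1/2b
9) 1764.706ms=4b +661.765ms=3/2b
10) 2426.471ms=11/2b +220.588ms=1/2b
11) 2647.059ms=6b +441.176ms=1b
12) 3088.235ms=7b +441.176ms=1b
Σ=8b of 8 (136bpm 2/4) — PASS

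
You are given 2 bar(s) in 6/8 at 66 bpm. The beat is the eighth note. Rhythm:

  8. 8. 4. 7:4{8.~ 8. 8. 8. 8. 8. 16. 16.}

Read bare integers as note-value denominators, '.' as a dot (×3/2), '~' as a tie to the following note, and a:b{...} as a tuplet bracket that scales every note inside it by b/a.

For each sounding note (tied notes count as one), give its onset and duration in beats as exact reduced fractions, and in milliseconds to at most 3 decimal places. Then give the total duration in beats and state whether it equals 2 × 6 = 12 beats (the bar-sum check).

1) 0.0ms=0b +1363.636ms=3/2b
2) 1363.636ms=3/2b +1363.636ms=3/2b
3) 2727.273ms=3b +2727.273ms=3b
4) 5454.545ms=6b +1558.442ms=12/7b
5) 7012.987ms=54/7b +779.221ms=6/7b
6) 7792.208ms=60/7b +779.221ms=6/7b
7) 8571.429ms=66/7b +779.221ms=6/7b
8) 9350.649ms=72/7b +779.221ms=6/7b
9) 10129.87ms=78/7b +389.61ms=3/7b
10) 10519.481ms=81/7b +389.61ms=3/7b
Σ=12b of 12 (66bpm 6/8) — PASS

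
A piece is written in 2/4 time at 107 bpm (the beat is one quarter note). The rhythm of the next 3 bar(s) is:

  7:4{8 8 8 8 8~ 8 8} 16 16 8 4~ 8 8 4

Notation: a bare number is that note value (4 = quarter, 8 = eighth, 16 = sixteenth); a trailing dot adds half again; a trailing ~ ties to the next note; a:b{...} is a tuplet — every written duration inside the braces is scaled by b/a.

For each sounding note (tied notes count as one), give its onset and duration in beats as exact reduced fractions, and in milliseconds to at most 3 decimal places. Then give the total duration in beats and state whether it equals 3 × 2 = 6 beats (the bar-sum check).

1) 0.0ms=0b +160.214ms=2/7b
2) 160.214ms=2/7b +160.214ms=2/7b
3) 320.427ms=4/7b +160.214ms=2/7b
4) 480.641ms=6/7b +160.214ms=2/7b
5) 640.854ms=8/7b +320.427ms=4/7b
6) 961.282ms=12/7b +160.214ms=2/7b
7) 1121.495ms=2b +140.187ms=1/4b
8) 1261.682ms=9/4b +140.187ms=1/4b
9) 1401.869ms=5/2b +280.374ms=1/2b
10) 1682.243ms=3b +841.121ms=3/2b
11) 2523.364ms=9/2b +280.374ms=1/2b
12) 2803.738ms=5b +560.748ms=1b
Σ=6b of 6 (107bpm 2/4) — PASS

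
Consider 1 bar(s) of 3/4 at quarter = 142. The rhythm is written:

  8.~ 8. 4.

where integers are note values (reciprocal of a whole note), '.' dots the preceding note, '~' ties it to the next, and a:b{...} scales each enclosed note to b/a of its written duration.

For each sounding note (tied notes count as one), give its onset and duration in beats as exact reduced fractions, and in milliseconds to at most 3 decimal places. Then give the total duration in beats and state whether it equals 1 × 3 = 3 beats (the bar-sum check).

1) 0.0ms=0b +633.803ms=3/2b
2) 633.803ms=3/2b +633.803ms=3/2b
Σ=3b of 3 (142bpm 3/4) — PASS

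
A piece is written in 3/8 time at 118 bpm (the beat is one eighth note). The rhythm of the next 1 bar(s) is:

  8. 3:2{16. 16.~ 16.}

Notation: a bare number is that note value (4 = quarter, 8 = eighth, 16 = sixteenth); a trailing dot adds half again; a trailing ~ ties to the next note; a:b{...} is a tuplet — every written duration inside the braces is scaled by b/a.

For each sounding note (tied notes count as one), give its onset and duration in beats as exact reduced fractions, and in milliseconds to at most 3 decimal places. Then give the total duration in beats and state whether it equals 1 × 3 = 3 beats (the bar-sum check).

1) 0.0ms=0b +762.712ms=3/2b
2) 762.712ms=3/2b +254.237ms=1/2b
3) 1016.949ms=2b +508.475ms=1b
Σ=3b of 3 (118bpm 3/8) — PASS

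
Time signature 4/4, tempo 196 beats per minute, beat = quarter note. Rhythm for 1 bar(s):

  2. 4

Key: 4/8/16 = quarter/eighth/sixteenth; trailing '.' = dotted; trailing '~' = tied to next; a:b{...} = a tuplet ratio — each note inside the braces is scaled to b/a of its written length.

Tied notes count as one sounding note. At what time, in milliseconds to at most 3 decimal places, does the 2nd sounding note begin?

1. 0.0ms @ 0 + 918.367ms (3)
2. 918.367ms @ 3 + 306.122ms (1)

note 2 onset = 3b = 918.367ms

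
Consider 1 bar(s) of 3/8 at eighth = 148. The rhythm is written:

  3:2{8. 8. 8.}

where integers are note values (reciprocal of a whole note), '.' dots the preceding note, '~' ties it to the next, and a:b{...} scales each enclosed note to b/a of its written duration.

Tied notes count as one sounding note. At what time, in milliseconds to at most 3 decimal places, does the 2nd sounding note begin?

1. 0.0ms @ 0 + 405.405ms (1)
2. 405.405ms @ 1 + 405.405ms (1)
3. 810.811ms @ 2 + 405.405ms (1)

note 2 onset = 1b = 405.405ms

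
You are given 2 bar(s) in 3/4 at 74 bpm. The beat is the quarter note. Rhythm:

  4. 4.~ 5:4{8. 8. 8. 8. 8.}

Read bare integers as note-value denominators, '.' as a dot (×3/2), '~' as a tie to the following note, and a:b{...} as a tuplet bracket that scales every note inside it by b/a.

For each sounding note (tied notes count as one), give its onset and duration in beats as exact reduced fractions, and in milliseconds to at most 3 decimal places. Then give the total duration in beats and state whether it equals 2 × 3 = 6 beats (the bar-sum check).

1) 0.0ms=0b +1216.216ms=3/2b
2) 1216.216ms=3/2b +1702.703ms=21/10b
3) 2918.919ms=18/5b +486.486ms=3/5b
4) 3405.405ms=21/5b +486.486ms=3/5b
5) 3891.892ms=24/5b +486.486ms=3/5b
6) 4378.378ms=27/5b +486.486ms=3/5b
Σ=6b of 6 (74bpm 3/4) — PASS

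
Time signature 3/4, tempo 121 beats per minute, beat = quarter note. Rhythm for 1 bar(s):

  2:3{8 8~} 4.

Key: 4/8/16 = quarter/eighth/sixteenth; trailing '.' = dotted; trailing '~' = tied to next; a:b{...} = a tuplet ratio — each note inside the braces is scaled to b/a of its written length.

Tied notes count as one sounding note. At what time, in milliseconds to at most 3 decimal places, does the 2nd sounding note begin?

1. 0.0ms @ 0 + 371.901ms (3/4)
2. 371.901ms @ 3/4 + 1115.702ms (9/4)

note 2 onset = 3/4b = 371.901ms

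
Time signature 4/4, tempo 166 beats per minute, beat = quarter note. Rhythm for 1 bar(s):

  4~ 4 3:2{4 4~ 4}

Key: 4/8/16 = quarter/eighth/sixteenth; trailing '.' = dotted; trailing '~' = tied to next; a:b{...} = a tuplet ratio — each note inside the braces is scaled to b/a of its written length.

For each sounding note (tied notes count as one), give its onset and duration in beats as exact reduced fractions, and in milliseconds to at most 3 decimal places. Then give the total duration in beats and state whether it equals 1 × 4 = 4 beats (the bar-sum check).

1) 0.0ms=0b +722.892ms=2b
2) 722.892ms=2b +240.964ms=2/3b
3) 963.855ms=8/3b +481.928ms=4/3b
Σ=4b of 4 (166bpm 4/4) — PASS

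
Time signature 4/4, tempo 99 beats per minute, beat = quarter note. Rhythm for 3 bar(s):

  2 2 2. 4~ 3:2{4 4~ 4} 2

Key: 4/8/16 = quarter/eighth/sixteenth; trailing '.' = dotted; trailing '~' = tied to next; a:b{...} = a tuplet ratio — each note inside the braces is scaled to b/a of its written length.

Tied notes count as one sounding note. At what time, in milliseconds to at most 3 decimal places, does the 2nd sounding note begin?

note 2 onset = 2b = 1212.121ms

1. 0.0ms @ 0 + 1212.121ms (2)
2. 1212.121ms @ 2 + 1212.121ms (2)
3. 2424.242ms @ 4 + 1818.182ms (3)
4. 4242.424ms @ 7 + 1010.101ms (5/3)
5. 5252.525ms @ 26/3 + 808.081ms (4/3)
6. 6060.606ms @ 10 + 1212.121ms (2)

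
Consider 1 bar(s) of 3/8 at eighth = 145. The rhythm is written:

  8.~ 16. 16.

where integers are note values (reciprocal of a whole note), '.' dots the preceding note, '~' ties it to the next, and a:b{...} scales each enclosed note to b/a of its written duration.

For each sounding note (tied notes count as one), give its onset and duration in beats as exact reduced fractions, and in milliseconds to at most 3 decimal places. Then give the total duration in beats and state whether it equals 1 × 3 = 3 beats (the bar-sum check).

1) 0.0ms=0b +931.034ms=9/4b
2) 931.034ms=9/4b +310.345ms=3/4b
Σ=3b of 3 (145bpm 3/8) — PASS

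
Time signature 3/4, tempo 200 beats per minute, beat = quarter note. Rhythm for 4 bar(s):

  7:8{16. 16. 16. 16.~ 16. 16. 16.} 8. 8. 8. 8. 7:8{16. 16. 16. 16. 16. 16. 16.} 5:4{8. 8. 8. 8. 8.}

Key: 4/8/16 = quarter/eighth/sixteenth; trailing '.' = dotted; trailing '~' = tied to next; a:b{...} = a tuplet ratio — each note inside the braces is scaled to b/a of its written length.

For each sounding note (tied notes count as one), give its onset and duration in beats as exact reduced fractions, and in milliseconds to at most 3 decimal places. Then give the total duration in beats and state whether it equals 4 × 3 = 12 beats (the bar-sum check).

1) 0.0ms=0b +128.571ms=3/7b
2) 128.571ms=3/7b +128.571ms=3/7b
3) 257.143ms=6/7b +128.571ms=3/7b
4) 385.714ms=9/7b +257.143ms=6/7b
5) 642.857ms=15/7b +128.571ms=3/7b
6) 771.429ms=18/7b +128.571ms=3/7b
7) 900.0ms=3b +225.0ms=3/4b
8) 1125.0ms=15/4b +225.0ms=3/4b
9) 1350.0ms=9/2b +225.0ms=3/4b
10) 1575.0ms=21/4b +225.0ms=3/4b
11) 1800.0ms=6b +128.571ms=3/7b
12) 1928.571ms=45/7b +128.571ms=3/7b
13) 2057.143ms=48/7b +128.571ms=3/7b
14) 2185.714ms=51/7b +128.571ms=3/7b
15) 2314.286ms=54/7b +128.571ms=3/7b
16) 2442.857ms=57/7b +128.571ms=3/7b
17) 2571.429ms=60/7b +128.571ms=3/7b
18) 2700.0ms=9b +180.0ms=3/5b
19) 2880.0ms=48/5b +180.0ms=3/5b
20) 3060.0ms=51/5b +180.0ms=3/5b
21) 3240.0ms=54/5b +180.0ms=3/5b
22) 3420.0ms=57/5b +180.0ms=3/5b
Σ=12b of 12 (200bpm 3/4) — PASS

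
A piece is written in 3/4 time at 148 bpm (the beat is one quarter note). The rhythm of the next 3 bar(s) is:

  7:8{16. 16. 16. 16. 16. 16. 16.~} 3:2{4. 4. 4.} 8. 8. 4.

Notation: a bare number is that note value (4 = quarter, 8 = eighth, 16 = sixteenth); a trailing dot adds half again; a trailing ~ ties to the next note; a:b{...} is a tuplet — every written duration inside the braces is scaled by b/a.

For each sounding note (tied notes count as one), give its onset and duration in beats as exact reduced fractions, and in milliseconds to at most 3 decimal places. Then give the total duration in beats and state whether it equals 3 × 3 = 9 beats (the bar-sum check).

1) 0.0ms=0b +173.745ms=3/7b
2) 173.745ms=3/7b +173.745ms=3/7b
3) 347.49ms=6/7b +173.745ms=3/7b
4) 521.236ms=9/7b +173.745ms=3/7b
5) 694.981ms=12/7b +173.745ms=3/7b
6) 868.726ms=15/7b +173.745ms=3/7b
7) 1042.471ms=18/7b +579.151ms=10/7b
8) 1621.622ms=4b +405.405ms=1b
9) 2027.027ms=5b +405.405ms=1b
10) 2432.432ms=6b +304.054ms=3/4b
11) 2736.486ms=27/4b +304.054ms=3/4b
12) 3040.541ms=15/2b +608.108ms=3/2b
Σ=9b of 9 (148bpm 3/4) — PASS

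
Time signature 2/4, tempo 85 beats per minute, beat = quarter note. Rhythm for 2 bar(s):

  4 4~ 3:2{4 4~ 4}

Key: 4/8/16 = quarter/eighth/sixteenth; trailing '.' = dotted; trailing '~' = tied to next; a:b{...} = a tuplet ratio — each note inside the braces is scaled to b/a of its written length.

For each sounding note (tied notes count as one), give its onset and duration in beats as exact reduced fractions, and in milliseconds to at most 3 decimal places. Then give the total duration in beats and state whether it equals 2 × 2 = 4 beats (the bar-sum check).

1) 0.0ms=0b +705.882ms=1b
2) 705.882ms=1b +1176.471ms=5/3b
3) 1882.353ms=8/3b +941.176ms=4/3b
Σ=4b of 4 (85bpm 2/4) — PASS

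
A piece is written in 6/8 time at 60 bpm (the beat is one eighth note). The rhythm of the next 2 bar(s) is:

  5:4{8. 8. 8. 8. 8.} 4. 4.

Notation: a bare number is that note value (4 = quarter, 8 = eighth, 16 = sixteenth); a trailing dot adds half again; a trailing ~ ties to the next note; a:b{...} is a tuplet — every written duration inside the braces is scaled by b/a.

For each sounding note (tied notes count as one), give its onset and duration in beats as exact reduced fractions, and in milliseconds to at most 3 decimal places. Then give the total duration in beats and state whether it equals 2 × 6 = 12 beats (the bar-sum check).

1) 0.0ms=0b +1200.0ms=6/5b
2) 1200.0ms=6/5b +1200.0ms=6/5b
3) 2400.0ms=12/5b +1200.0ms=6/5b
4) 3600.0ms=18/5b +1200.0ms=6/5b
5) 4800.0ms=24/5b +1200.0ms=6/5b
6) 6000.0ms=6b +3000.0ms=3b
7) 9000.0ms=9b +3000.0ms=3b
Σ=12b of 12 (60bpm 6/8) — PASS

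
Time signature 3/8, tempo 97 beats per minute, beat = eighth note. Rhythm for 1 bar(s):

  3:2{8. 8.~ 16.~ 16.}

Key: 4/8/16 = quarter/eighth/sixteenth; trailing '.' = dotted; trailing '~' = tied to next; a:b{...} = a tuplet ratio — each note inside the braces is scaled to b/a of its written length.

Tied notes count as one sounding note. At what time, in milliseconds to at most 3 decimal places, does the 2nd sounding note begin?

1. 0.0ms @ 0 + 618.557ms (1)
2. 618.557ms @ 1 + 1237.113ms (2)

note 2 onset = 1b = 618.557ms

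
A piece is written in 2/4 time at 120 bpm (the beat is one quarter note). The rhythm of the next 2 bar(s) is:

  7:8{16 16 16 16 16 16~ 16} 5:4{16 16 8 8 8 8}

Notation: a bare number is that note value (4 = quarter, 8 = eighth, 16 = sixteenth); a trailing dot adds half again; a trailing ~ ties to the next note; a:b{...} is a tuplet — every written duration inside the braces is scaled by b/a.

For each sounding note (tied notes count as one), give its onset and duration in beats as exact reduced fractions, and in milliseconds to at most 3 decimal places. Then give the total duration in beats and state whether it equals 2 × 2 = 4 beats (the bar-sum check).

1) 0.0ms=0b +142.857ms=2/7b
2) 142.857ms=2/7b +142.857ms=2/7b
3) 285.714ms=4/7b +142.857ms=2/7b
4) 428.571ms=6/7b +142.857ms=2/7b
5) 571.429ms=8/7b +142.857ms=2/7b
6) 714.286ms=10/7b +285.714ms=4/7b
7) 1000.0ms=2b +100.0ms=1/5b
8) 1100.0ms=11/5b +100.0ms=1/5b
9) 1200.0ms=12/5b +200.0ms=2/5b
10) 1400.0ms=14/5b +200.0ms=2/5b
11) 1600.0ms=16/5b +200.0ms=2/5b
12) 1800.0ms=18/5b +200.0ms=2/5b
Σ=4b of 4 (120bpm 2/4) — PASS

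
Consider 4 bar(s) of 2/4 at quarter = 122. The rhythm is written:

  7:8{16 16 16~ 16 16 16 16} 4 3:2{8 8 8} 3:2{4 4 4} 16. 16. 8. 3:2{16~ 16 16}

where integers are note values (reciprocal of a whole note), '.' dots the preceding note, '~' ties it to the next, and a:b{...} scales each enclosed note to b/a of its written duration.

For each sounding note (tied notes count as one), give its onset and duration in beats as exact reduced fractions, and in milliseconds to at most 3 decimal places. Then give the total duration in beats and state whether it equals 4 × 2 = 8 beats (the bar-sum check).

1) 0.0ms=0b +140.515ms=2/7b
2) 140.515ms=2/7b +140.515ms=2/7b
3) 281.03ms=4/7b +281.03ms=4/7b
4) 562.061ms=8/7b +140.515ms=2/7b
5) 702.576ms=10/7b +140.515ms=2/7b
6) 843.091ms=12/7b +140.515ms=2/7b
7) 983.607ms=2b +491.803ms=1b
8) 1475.41ms=3b +163.934ms=1/3b
9) 1639.344ms=10/3b +163.934ms=1/3b
10) 1803.279ms=11/3b +163.934ms=1/3b
11) 1967.213ms=4b +327.869ms=2/3b
12) 2295.082ms=14/3b +327.869ms=2/3b
13) 2622.951ms=16/3b +327.869ms=2/3b
14) 2950.82ms=6b +184.426ms=3/8b
15) 3135.246ms=51/8b +184.426ms=3/8b
16) 3319.672ms=27/4b +368.852ms=3/4b
17) 3688.525ms=15/2b +163.934ms=1/3b
18) 3852.459ms=47/6b +81.967ms=1/6b
Σ=8b of 8 (122bpm 2/4) — PASS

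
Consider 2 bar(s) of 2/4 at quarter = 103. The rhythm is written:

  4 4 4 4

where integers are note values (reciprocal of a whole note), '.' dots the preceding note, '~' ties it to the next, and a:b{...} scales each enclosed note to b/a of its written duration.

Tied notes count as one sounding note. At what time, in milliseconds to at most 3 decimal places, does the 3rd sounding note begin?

1. 0.0ms @ 0 + 582.524ms (1)
2. 582.524ms @ 1 + 582.524ms (1)
3. 1165.049ms @ 2 + 582.524ms (1)
4. 1747.573ms @ 3 + 582.524ms (1)

note 3 onset = 2b = 1165.049ms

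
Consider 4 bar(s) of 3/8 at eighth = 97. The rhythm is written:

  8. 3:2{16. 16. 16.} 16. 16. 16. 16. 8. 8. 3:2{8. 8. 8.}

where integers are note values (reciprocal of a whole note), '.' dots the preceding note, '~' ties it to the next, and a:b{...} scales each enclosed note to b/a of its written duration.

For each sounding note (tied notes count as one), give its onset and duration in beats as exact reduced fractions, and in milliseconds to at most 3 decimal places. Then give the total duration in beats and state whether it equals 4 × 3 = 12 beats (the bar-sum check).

1) 0.0ms=0b +927.835ms=3/2b
2) 927.835ms=3/2b +309.278ms=1/2b
3) 1237.113ms=2b +309.278ms=1/2b
4) 1546.392ms=5/2b +309.278ms=1/2b
5) 1855.67ms=3b +463.918ms=3/4b
6) 2319.588ms=15/4b +463.918ms=3/4b
7) 2783.505ms=9/2b +463.918ms=3/4b
8) 3247.423ms=21/4b +463.918ms=3/4b
9) 3711.34ms=6b +927.835ms=3/2b
10) 4639.175ms=15/2b +927.835ms=3/2b
11) 5567.01ms=9b +618.557ms=1b
12) 6185.567ms=10b +618.557ms=1b
13) 6804.124ms=11b +618.557ms=1b
Σ=12b of 12 (97bpm 3/8) — PASS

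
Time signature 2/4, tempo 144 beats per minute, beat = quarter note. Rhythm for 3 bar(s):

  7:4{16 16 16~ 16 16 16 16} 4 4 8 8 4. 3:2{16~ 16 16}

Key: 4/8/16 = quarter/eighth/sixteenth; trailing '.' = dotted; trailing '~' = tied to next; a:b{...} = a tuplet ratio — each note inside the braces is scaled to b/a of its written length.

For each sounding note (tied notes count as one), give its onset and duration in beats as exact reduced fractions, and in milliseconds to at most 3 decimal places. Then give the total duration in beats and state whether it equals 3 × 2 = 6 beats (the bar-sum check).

1) 0.0ms=0b +59.524ms=1/7b
2) 59.524ms=1/7b +59.524ms=1/7b
3) 119.048ms=2/7b +119.048ms=2/7b
4) 238.095ms=4/7b +59.524ms=1/7b
5) 297.619ms=5/7b +59.524ms=1/7b
6) 357.143ms=6/7b +59.524ms=1/7b
7) 416.667ms=1b +416.667ms=1b
8) 833.333ms=2b +416.667ms=1b
9) 1250.0ms=3b +208.333ms=1/2b
10) 1458.333ms=7/2b +208.333ms=1/2b
11) 1666.667ms=4b +625.0ms=3/2b
12) 2291.667ms=11/2b +138.889ms=1/3b
13) 2430.556ms=35/6b +69.444ms=1/6b
Σ=6b of 6 (144bpm 2/4) — PASS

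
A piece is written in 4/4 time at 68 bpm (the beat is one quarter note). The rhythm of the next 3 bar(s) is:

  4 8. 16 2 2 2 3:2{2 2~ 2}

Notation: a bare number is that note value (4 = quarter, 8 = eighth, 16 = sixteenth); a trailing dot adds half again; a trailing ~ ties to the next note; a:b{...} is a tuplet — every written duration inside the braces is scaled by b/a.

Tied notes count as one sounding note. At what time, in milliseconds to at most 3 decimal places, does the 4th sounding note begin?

1. 0.0ms @ 0 + 882.353ms (1)
2. 882.353ms @ 1 + 661.765ms (3/4)
3. 1544.118ms @ 7/4 + 220.588ms (1/4)
4. 1764.706ms @ 2 + 1764.706ms (2)
5. 3529.412ms @ 4 + 1764.706ms (2)
6. 5294.118ms @ 6 + 1764.706ms (2)
7. 7058.824ms @ 8 + 1176.471ms (4/3)
8. 8235.294ms @ 28/3 + 2352.941ms (8/3)

note 4 onset = 2b = 1764.706ms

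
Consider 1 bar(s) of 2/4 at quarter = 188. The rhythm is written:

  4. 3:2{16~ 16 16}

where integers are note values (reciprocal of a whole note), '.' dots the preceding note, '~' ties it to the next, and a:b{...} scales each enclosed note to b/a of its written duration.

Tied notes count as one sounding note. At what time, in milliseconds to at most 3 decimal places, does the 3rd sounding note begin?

1. 0.0ms @ 0 + 478.723ms (3/2)
2. 478.723ms @ 3/2 + 106.383ms (1/3)
3. 585.106ms @ 11/6 + 53.191ms (1/6)

note 3 onset = 11/6b = 585.106ms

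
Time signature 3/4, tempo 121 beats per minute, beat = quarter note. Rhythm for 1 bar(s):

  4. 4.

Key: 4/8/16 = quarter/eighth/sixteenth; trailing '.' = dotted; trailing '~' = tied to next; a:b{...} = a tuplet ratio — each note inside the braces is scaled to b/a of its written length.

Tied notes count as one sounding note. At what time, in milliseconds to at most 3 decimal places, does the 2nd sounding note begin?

note 2 onset = 3/2b = 743.802ms

1. 0.0ms @ 0 + 743.802ms (3/2)
2. 743.802ms @ 3/2 + 743.802ms (3/2)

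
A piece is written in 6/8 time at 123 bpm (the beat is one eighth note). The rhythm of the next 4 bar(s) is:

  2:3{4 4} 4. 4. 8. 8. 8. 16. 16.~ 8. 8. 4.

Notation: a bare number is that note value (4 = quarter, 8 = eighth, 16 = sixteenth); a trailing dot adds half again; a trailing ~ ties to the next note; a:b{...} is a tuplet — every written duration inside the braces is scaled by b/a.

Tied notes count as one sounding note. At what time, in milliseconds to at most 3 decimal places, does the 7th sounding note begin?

1. 0.0ms @ 0 + 1463.415ms (3)
2. 1463.415ms @ 3 + 1463.415ms (3)
3. 2926.829ms @ 6 + 1463.415ms (3)
4. 4390.244ms @ 9 + 1463.415ms (3)
5. 5853.659ms @ 12 + 731.707ms (3/2)
6. 6585.366ms @ 27/2 + 731.707ms (3/2)
7. 7317.073ms @ 15 + 731.707ms (3/2)
8. 8048.78ms @ 33/2 + 365.854ms (3/4)
9. 8414.634ms @ 69/4 + 1097.561ms (9/4)
10. 9512.195ms @ 39/2 + 731.707ms (3/2)
11. 10243.902ms @ 21 + 1463.415ms (3)

note 7 onset = 15b = 7317.073ms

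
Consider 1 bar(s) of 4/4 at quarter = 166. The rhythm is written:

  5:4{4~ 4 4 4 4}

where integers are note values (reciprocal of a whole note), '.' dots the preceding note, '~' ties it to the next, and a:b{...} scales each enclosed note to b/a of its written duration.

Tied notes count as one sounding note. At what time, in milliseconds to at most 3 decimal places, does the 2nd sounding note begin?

note 2 onset = 8/5b = 578.313ms

1. 0.0ms @ 0 + 578.313ms (8/5)
2. 578.313ms @ 8/5 + 289.157ms (4/5)
3. 867.47ms @ 12/5 + 289.157ms (4/5)
4. 1156.627ms @ 16/5 + 289.157ms (4/5)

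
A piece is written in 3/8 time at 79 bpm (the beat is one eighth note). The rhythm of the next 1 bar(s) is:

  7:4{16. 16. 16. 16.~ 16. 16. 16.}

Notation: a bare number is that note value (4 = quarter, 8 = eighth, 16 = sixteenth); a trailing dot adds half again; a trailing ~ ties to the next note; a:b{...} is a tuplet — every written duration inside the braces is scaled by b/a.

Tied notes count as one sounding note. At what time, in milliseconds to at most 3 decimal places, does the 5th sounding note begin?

note 5 onset = 15/7b = 1627.486ms

1. 0.0ms @ 0 + 325.497ms (3/7)
2. 325.497ms @ 3/7 + 325.497ms (3/7)
3. 650.995ms @ 6/7 + 325.497ms (3/7)
4. 976.492ms @ 9/7 + 650.995ms (6/7)
5. 1627.486ms @ 15/7 + 325.497ms (3/7)
6. 1952.984ms @ 18/7 + 325.497ms (3/7)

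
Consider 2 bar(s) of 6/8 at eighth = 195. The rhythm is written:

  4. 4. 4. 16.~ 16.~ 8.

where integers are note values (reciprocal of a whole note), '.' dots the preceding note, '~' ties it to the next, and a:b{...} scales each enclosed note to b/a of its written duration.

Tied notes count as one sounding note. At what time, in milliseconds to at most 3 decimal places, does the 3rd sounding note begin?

1. 0.0ms @ 0 + 923.077ms (3)
2. 923.077ms @ 3 + 923.077ms (3)
3. 1846.154ms @ 6 + 923.077ms (3)
4. 2769.231ms @ 9 + 923.077ms (3)

note 3 onset = 6b = 1846.154ms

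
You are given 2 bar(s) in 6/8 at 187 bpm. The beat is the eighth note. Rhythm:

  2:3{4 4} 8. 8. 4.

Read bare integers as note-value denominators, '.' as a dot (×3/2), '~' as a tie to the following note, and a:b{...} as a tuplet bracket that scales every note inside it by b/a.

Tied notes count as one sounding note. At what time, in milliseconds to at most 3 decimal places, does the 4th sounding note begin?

1. 0.0ms @ 0 + 962.567ms (3)
2. 962.567ms @ 3 + 962.567ms (3)
3. 1925.134ms @ 6 + 481.283ms (3/2)
4. 2406.417ms @ 15/2 + 481.283ms (3/2)
5. 2887.701ms @ 9 + 962.567ms (3)

note 4 onset = 15/2b = 2406.417ms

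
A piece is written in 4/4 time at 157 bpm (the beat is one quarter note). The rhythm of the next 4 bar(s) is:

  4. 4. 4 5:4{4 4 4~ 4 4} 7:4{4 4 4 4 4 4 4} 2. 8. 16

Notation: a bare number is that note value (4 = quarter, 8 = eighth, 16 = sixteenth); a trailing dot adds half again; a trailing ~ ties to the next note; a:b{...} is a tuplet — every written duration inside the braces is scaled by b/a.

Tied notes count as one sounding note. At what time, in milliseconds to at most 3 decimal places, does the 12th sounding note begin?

note 12 onset = 72/7b = 3930.846ms

1. 0.0ms @ 0 + 573.248ms (3/2)
2. 573.248ms @ 3/2 + 573.248ms (3/2)
3. 1146.497ms @ 3 + 382.166ms (1)
4. 1528.662ms @ 4 + 305.732ms (4/5)
5. 1834.395ms @ 24/5 + 305.732ms (4/5)
6. 2140.127ms @ 28/5 + 611.465ms (8/5)
7. 2751.592ms @ 36/5 + 305.732ms (4/5)
8. 3057.325ms @ 8 + 218.38ms (4/7)
9. 3275.705ms @ 60/7 + 218.38ms (4/7)
10. 3494.086ms @ 64/7 + 218.38ms (4/7)
11. 3712.466ms @ 68/7 + 218.38ms (4/7)
12. 3930.846ms @ 72/7 + 218.38ms (4/7)
13. 4149.227ms @ 76/7 + 218.38ms (4/7)
14. 4367.607ms @ 80/7 + 218.38ms (4/7)
15. 4585.987ms @ 12 + 1146.497ms (3)
16. 5732.484ms @ 15 + 286.624ms (3/4)
17. 6019.108ms @ 63/4 + 95.541ms (1/4)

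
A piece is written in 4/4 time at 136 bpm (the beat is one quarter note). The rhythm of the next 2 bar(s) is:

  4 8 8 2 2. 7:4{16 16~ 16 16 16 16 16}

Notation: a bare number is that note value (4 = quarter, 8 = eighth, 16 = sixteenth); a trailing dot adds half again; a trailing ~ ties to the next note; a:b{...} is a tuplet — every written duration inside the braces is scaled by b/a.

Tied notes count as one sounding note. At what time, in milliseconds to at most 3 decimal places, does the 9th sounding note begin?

1. 0.0ms @ 0 + 441.176ms (1)
2. 441.176ms @ 1 + 220.588ms (1/2)
3. 661.765ms @ 3/2 + 220.588ms (1/2)
4. 882.353ms @ 2 + 882.353ms (2)
5. 1764.706ms @ 4 + 1323.529ms (3)
6. 3088.235ms @ 7 + 63.025ms (1/7)
7. 3151.261ms @ 50/7 + 126.05ms (2/7)
8. 3277.311ms @ 52/7 + 63.025ms (1/7)
9. 3340.336ms @ 53/7 + 63.025ms (1/7)
10. 3403.361ms @ 54/7 + 63.025ms (1/7)
11. 3466.387ms @ 55/7 + 63.025ms (1/7)

note 9 onset = 53/7b = 3340.336ms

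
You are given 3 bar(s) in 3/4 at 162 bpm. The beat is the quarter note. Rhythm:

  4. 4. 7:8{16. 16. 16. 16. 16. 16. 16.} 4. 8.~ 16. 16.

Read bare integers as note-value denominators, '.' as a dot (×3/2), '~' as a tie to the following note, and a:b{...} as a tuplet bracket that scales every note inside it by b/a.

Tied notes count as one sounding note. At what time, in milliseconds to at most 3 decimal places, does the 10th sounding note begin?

note 10 onset = 6b = 2222.222ms

1. 0.0ms @ 0 + 555.556ms (3/2)
2. 555.556ms @ 3/2 + 555.556ms (3/2)
3. 1111.111ms @ 3 + 158.73ms (3/7)
4. 1269.841ms @ 24/7 + 158.73ms (3/7)
5. 1428.571ms @ 27/7 + 158.73ms (3/7)
6. 1587.302ms @ 30/7 + 158.73ms (3/7)
7. 1746.032ms @ 33/7 + 158.73ms (3/7)
8. 1904.762ms @ 36/7 + 158.73ms (3/7)
9. 2063.492ms @ 39/7 + 158.73ms (3/7)
10. 2222.222ms @ 6 + 555.556ms (3/2)
11. 2777.778ms @ 15/2 + 416.667ms (9/8)
12. 3194.444ms @ 69/8 + 138.889ms (3/8)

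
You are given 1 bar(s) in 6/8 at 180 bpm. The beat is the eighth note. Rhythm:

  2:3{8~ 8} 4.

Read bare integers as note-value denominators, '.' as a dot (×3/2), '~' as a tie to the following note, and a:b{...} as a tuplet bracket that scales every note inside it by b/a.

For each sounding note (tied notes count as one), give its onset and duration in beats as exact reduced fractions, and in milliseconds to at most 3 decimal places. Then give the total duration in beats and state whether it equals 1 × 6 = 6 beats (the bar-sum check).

1) 0.0ms=0b +1000.0ms=3b
2) 1000.0ms=3b +1000.0ms=3b
Σ=6b of 6 (180bpm 6/8) — PASS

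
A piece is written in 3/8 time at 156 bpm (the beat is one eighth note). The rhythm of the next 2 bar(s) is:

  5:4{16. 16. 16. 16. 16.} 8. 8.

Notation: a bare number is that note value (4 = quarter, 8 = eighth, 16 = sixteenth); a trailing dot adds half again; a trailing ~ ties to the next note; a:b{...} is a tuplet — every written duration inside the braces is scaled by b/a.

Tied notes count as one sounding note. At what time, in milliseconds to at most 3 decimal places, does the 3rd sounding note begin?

note 3 onset = 6/5b = 461.538ms

1. 0.0ms @ 0 + 230.769ms (3/5)
2. 230.769ms @ 3/5 + 230.769ms (3/5)
3. 461.538ms @ 6/5 + 230.769ms (3/5)
4. 692.308ms @ 9/5 + 230.769ms (3/5)
5. 923.077ms @ 12/5 + 230.769ms (3/5)
6. 1153.846ms @ 3 + 576.923ms (3/2)
7. 1730.769ms @ 9/2 + 576.923ms (3/2)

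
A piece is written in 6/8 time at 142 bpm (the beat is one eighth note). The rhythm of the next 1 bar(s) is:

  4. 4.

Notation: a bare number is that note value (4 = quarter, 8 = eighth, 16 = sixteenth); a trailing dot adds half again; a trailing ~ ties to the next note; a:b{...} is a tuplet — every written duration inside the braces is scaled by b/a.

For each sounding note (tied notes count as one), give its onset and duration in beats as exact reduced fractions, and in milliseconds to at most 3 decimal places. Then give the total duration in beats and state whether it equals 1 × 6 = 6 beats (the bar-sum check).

1) 0.0ms=0b +1267.606ms=3b
2) 1267.606ms=3b +1267.606ms=3b
Σ=6b of 6 (142bpm 6/8) — PASS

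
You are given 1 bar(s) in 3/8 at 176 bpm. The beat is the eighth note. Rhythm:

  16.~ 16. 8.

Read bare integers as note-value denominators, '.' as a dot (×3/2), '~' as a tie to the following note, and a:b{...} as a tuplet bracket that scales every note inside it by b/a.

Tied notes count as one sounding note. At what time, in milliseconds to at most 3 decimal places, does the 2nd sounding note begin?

1. 0.0ms @ 0 + 511.364ms (3/2)
2. 511.364ms @ 3/2 + 511.364ms (3/2)

note 2 onset = 3/2b = 511.364ms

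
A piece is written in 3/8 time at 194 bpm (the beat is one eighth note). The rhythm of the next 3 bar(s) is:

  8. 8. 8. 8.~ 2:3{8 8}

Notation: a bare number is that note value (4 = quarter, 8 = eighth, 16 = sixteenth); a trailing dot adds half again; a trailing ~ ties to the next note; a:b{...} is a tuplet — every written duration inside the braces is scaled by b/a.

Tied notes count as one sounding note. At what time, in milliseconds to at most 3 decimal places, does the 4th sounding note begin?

1. 0.0ms @ 0 + 463.918ms (3/2)
2. 463.918ms @ 3/2 + 463.918ms (3/2)
3. 927.835ms @ 3 + 463.918ms (3/2)
4. 1391.753ms @ 9/2 + 927.835ms (3)
5. 2319.588ms @ 15/2 + 463.918ms (3/2)

note 4 onset = 9/2b = 1391.753ms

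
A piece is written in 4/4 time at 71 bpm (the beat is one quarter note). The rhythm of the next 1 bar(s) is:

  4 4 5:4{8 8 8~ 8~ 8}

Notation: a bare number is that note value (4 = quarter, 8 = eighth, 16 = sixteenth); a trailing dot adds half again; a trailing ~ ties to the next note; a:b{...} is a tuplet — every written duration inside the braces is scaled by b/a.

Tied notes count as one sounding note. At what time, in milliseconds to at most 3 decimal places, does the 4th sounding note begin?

note 4 onset = 12/5b = 2028.169ms

1. 0.0ms @ 0 + 845.07ms (1)
2. 845.07ms @ 1 + 845.07ms (1)
3. 1690.141ms @ 2 + 338.028ms (2/5)
4. 2028.169ms @ 12/5 + 338.028ms (2/5)
5. 2366.197ms @ 14/5 + 1014.085ms (6/5)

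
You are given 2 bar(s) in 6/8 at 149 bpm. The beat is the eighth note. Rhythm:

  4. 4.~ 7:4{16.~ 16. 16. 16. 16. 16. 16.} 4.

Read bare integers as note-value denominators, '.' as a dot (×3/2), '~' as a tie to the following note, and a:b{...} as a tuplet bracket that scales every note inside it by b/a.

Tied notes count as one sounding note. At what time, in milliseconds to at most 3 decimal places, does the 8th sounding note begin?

note 8 onset = 9b = 3624.161ms

1. 0.0ms @ 0 + 1208.054ms (3)
2. 1208.054ms @ 3 + 1553.212ms (27/7)
3. 2761.266ms @ 48/7 + 172.579ms (3/7)
4. 2933.845ms @ 51/7 + 172.579ms (3/7)
5. 3106.424ms @ 54/7 + 172.579ms (3/7)
6. 3279.003ms @ 57/7 + 172.579ms (3/7)
7. 3451.582ms @ 60/7 + 172.579ms (3/7)
8. 3624.161ms @ 9 + 1208.054ms (3)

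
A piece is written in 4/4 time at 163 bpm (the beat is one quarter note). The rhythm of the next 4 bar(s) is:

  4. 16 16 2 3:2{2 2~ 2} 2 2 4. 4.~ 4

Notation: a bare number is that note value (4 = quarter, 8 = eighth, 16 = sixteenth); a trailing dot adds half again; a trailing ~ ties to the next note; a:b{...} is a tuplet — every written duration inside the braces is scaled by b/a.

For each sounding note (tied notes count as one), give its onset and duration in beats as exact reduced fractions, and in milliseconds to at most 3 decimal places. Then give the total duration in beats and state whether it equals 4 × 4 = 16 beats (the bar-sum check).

1) 0.0ms=0b +552.147ms=3/2b
2) 552.147ms=3/2b +92.025ms=1/4b
3) 644.172ms=7/4b +92.025ms=1/4b
4) 736.196ms=2b +736.196ms=2b
5) 1472.393ms=4b +490.798ms=4/3b
6) 1963.19ms=16/3b +981.595ms=8/3b
7) 2944.785ms=8b +736.196ms=2b
8) 3680.982ms=10b +736.196ms=2b
9) 4417.178ms=12b +552.147ms=3/2b
10) 4969.325ms=27/2b +920.245ms=5/2b
Σ=16b of 16 (163bpm 4/4) — PASS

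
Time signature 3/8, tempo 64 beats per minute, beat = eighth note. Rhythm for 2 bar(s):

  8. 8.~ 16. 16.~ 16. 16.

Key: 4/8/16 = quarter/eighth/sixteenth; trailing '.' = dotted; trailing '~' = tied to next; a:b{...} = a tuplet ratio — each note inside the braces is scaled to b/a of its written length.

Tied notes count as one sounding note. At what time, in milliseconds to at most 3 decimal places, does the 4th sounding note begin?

1. 0.0ms @ 0 + 1406.25ms (3/2)
2. 1406.25ms @ 3/2 + 2109.375ms (9/4)
3. 3515.625ms @ 15/4 + 1406.25ms (3/2)
4. 4921.875ms @ 21/4 + 703.125ms (3/4)

note 4 onset = 21/4b = 4921.875ms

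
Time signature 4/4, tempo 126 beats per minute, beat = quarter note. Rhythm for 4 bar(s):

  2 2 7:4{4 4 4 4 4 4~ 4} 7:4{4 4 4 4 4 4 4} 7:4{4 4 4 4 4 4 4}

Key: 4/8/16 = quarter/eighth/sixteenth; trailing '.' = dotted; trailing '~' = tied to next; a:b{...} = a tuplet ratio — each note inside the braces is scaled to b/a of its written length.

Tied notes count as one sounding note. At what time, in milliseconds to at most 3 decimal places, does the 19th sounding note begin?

1. 0.0ms @ 0 + 952.381ms (2)
2. 952.381ms @ 2 + 952.381ms (2)
3. 1904.762ms @ 4 + 272.109ms (4/7)
4. 2176.871ms @ 32/7 + 272.109ms (4/7)
5. 2448.98ms @ 36/7 + 272.109ms (4/7)
6. 2721.088ms @ 40/7 + 272.109ms (4/7)
7. 2993.197ms @ 44/7 + 272.109ms (4/7)
8. 3265.306ms @ 48/7 + 544.218ms (8/7)
9. 3809.524ms @ 8 + 272.109ms (4/7)
10. 4081.633ms @ 60/7 + 272.109ms (4/7)
11. 4353.741ms @ 64/7 + 272.109ms (4/7)
12. 4625.85ms @ 68/7 + 272.109ms (4/7)
13. 4897.959ms @ 72/7 + 272.109ms (4/7)
14. 5170.068ms @ 76/7 + 272.109ms (4/7)
15. 5442.177ms @ 80/7 + 272.109ms (4/7)
16. 5714.286ms @ 12 + 272.109ms (4/7)
17. 5986.395ms @ 88/7 + 272.109ms (4/7)
18. 6258.503ms @ 92/7 + 272.109ms (4/7)
19. 6530.612ms @ 96/7 + 272.109ms (4/7)
20. 6802.721ms @ 100/7 + 272.109ms (4/7)
21. 7074.83ms @ 104/7 + 272.109ms (4/7)
22. 7346.939ms @ 108/7 + 272.109ms (4/7)

note 19 onset = 96/7b = 6530.612ms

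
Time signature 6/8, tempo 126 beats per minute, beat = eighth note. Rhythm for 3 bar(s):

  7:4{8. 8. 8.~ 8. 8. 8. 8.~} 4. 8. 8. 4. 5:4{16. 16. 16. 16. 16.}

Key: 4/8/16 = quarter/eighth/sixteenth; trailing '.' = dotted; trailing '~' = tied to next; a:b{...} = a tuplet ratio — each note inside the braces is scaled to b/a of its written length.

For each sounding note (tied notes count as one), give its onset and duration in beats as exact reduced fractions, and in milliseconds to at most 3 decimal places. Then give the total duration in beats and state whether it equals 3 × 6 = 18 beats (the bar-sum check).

1) 0.0ms=0b +408.163ms=6/7b
2) 408.163ms=6/7b +408.163ms=6/7b
3) 816.327ms=12/7b +816.327ms=12/7b
4) 1632.653ms=24/7b +408.163ms=6/7b
5) 2040.816ms=30/7b +408.163ms=6/7b
6) 2448.98ms=36/7b +1836.735ms=27/7b
7) 4285.714ms=9b +714.286ms=3/2b
8) 5000.0ms=21/2b +714.286ms=3/2b
9) 5714.286ms=12b +1428.571ms=3b
10) 7142.857ms=15b +285.714ms=3/5b
11) 7428.571ms=78/5b +285.714ms=3/5b
12) 7714.286ms=81/5b +285.714ms=3/5b
13) 8000.0ms=84/5b +285.714ms=3/5b
14) 8285.714ms=87/5b +285.714ms=3/5b
Σ=18b of 18 (126bpm 6/8) — PASS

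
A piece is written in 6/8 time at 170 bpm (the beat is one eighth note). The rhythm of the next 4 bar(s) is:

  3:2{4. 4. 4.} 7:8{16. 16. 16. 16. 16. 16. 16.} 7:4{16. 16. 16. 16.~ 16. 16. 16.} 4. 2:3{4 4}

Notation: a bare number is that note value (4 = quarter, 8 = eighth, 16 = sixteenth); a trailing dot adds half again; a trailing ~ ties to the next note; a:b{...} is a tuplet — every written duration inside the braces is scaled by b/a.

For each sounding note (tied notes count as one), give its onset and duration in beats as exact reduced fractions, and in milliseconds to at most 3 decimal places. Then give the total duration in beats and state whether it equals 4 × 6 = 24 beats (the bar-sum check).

1) 0.0ms=0b +705.882ms=2b
2) 705.882ms=2b +705.882ms=2b
3) 1411.765ms=4b +705.882ms=2b
4) 2117.647ms=6b +302.521ms=6/7b
5) 2420.168ms=48/7b +302.521ms=6/7b
6) 2722.689ms=54/7b +302.521ms=6/7b
7) 3025.21ms=60/7b +302.521ms=6/7b
8) 3327.731ms=66/7b +302.521ms=6/7b
9) 3630.252ms=72/7b +302.521ms=6/7b
10) 3932.773ms=78/7b +302.521ms=6/7b
11) 4235.294ms=12b +151.261ms=3/7b
12) 4386.555ms=87/7b +151.261ms=3/7b
13) 4537.815ms=90/7b +151.261ms=3/7b
14) 4689.076ms=93/7b +302.521ms=6/7b
15) 4991.597ms=99/7b +151.261ms=3/7b
16) 5142.857ms=102/7b +151.261ms=3/7b
17) 5294.118ms=15b +1058.824ms=3b
18) 6352.941ms=18b +1058.824ms=3b
19) 7411.765ms=21b +1058.824ms=3b
Σ=24b of 24 (170bpm 6/8) — PASS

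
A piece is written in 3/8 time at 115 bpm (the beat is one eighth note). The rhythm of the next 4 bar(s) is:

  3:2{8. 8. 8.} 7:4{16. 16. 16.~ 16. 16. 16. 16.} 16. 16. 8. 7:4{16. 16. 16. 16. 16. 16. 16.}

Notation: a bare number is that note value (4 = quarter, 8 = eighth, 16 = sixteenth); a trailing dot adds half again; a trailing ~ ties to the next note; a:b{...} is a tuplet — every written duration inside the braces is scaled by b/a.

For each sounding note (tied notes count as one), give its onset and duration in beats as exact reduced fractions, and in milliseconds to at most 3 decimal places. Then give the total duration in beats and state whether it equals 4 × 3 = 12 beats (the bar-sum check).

1) 0.0ms=0b +521.739ms=1b
2) 521.739ms=1b +521.739ms=1b
3) 1043.478ms=2b +521.739ms=1b
4) 1565.217ms=3b +223.602ms=3/7b
5) 1788.82ms=24/7b +223.602ms=3/7b
6) 2012.422ms=27/7b +447.205ms=6/7b
7) 2459.627ms=33/7b +223.602ms=3/7b
8) 2683.23ms=36/7b +223.602ms=3/7b
9) 2906.832ms=39/7b +223.602ms=3/7b
10) 3130.435ms=6b +391.304ms=3/4b
11) 3521.739ms=27/4b +391.304ms=3/4b
12) 3913.043ms=15/2b +782.609ms=3/2b
13) 4695.652ms=9b +223.602ms=3/7b
14) 4919.255ms=66/7b +223.602ms=3/7b
15) 5142.857ms=69/7b +223.602ms=3/7b
16) 5366.46ms=72/7b +223.602ms=3/7b
17) 5590.062ms=75/7b +223.602ms=3/7b
18) 5813.665ms=78/7b +223.602ms=3/7b
19) 6037.267ms=81/7b +223.602ms=3/7b
Σ=12b of 12 (115bpm 3/8) — PASS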